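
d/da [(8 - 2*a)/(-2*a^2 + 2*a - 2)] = (a^2 - a - (a - 4)*(2*a - 1) + 1)/(a^2 - a + 1)^2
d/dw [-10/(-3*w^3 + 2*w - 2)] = 10*(2 - 9*w^2)/(3*w^3 - 2*w + 2)^2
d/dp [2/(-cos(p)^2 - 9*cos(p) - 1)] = -2*(2*cos(p) + 9)*sin(p)/(cos(p)^2 + 9*cos(p) + 1)^2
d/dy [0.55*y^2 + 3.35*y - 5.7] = 1.1*y + 3.35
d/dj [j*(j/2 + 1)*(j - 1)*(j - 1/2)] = 2*j^3 + 3*j^2/4 - 5*j/2 + 1/2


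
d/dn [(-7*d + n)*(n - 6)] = -7*d + 2*n - 6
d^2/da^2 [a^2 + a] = 2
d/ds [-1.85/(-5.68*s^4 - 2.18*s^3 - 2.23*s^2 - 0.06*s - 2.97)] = (-42.032*s^3 - 12.099*s^2 - 8.251*s - 0.111)/(5.68*s^4 + 2.18*s^3 + 2.23*s^2 + 0.06*s + 2.97)^2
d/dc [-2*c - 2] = -2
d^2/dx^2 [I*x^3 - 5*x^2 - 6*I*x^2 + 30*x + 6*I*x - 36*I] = 6*I*x - 10 - 12*I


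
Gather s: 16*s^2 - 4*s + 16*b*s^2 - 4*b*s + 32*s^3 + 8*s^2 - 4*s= 32*s^3 + s^2*(16*b + 24) + s*(-4*b - 8)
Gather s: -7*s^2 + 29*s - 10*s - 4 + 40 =-7*s^2 + 19*s + 36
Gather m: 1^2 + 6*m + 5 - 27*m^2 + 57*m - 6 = -27*m^2 + 63*m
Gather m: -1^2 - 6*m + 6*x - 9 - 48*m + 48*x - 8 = -54*m + 54*x - 18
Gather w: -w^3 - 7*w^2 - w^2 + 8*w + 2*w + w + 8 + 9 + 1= -w^3 - 8*w^2 + 11*w + 18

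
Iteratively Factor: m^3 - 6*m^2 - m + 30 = (m - 3)*(m^2 - 3*m - 10) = (m - 3)*(m + 2)*(m - 5)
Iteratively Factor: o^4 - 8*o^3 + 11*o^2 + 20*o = (o - 4)*(o^3 - 4*o^2 - 5*o) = (o - 5)*(o - 4)*(o^2 + o) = (o - 5)*(o - 4)*(o + 1)*(o)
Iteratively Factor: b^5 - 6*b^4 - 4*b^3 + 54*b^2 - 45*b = (b - 1)*(b^4 - 5*b^3 - 9*b^2 + 45*b) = b*(b - 1)*(b^3 - 5*b^2 - 9*b + 45) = b*(b - 3)*(b - 1)*(b^2 - 2*b - 15) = b*(b - 5)*(b - 3)*(b - 1)*(b + 3)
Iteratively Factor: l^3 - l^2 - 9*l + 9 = (l + 3)*(l^2 - 4*l + 3) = (l - 3)*(l + 3)*(l - 1)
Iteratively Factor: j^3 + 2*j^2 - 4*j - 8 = (j - 2)*(j^2 + 4*j + 4) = (j - 2)*(j + 2)*(j + 2)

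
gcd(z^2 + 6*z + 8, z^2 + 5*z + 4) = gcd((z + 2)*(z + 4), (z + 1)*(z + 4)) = z + 4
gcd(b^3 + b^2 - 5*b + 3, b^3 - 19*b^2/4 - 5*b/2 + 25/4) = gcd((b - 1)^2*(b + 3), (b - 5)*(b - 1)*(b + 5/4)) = b - 1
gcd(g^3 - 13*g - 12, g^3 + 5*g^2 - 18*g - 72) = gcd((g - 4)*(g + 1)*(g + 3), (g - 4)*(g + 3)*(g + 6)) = g^2 - g - 12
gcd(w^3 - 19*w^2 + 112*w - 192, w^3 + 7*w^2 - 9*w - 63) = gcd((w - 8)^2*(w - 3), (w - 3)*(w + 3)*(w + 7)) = w - 3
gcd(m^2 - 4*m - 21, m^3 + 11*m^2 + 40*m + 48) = m + 3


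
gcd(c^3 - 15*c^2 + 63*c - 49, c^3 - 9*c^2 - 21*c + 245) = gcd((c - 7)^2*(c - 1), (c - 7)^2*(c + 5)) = c^2 - 14*c + 49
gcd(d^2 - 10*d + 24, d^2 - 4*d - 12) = d - 6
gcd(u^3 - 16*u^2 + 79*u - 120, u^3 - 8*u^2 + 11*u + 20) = u - 5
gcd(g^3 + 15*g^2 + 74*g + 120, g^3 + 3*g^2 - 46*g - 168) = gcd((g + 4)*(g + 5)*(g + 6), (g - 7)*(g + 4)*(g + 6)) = g^2 + 10*g + 24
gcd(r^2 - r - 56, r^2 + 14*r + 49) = r + 7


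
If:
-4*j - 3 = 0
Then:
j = -3/4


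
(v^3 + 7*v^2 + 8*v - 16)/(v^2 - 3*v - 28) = (v^2 + 3*v - 4)/(v - 7)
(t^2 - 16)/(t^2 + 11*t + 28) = (t - 4)/(t + 7)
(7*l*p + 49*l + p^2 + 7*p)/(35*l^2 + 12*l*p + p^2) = (p + 7)/(5*l + p)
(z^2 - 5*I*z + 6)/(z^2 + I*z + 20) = (z^2 - 5*I*z + 6)/(z^2 + I*z + 20)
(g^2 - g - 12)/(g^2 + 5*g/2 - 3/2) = 2*(g - 4)/(2*g - 1)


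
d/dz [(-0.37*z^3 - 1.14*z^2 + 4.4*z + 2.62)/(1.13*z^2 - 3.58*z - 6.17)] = (-0.4181*z^4 + 2.6492*z^3 + 5.9579*z^2 + 8.1464*z - 17.7684)/(1.2769*z^4 - 8.0908*z^3 - 1.1278*z^2 + 44.1772*z + 38.0689)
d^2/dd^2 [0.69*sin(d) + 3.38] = -0.69*sin(d)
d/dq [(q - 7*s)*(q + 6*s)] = 2*q - s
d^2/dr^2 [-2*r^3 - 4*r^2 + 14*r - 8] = -12*r - 8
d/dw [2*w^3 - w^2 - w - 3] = 6*w^2 - 2*w - 1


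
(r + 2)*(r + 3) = r^2 + 5*r + 6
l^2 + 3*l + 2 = (l + 1)*(l + 2)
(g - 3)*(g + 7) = g^2 + 4*g - 21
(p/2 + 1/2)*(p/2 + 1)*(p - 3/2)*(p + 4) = p^4/4 + 11*p^3/8 + 7*p^2/8 - 13*p/4 - 3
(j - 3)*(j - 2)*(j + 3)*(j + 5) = j^4 + 3*j^3 - 19*j^2 - 27*j + 90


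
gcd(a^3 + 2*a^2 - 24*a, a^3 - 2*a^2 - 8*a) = a^2 - 4*a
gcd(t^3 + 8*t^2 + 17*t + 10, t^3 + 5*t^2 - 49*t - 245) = t + 5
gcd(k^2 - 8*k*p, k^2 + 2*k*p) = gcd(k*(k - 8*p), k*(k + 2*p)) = k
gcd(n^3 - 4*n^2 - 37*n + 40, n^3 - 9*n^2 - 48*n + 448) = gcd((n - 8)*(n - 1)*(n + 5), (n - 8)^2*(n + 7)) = n - 8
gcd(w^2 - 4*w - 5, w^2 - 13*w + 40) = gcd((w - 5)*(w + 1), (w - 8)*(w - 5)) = w - 5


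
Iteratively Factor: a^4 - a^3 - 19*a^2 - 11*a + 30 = (a - 1)*(a^3 - 19*a - 30) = (a - 1)*(a + 2)*(a^2 - 2*a - 15) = (a - 5)*(a - 1)*(a + 2)*(a + 3)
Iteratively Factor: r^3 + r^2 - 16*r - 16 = (r + 1)*(r^2 - 16) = (r - 4)*(r + 1)*(r + 4)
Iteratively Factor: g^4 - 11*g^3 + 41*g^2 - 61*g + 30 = (g - 3)*(g^3 - 8*g^2 + 17*g - 10) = (g - 5)*(g - 3)*(g^2 - 3*g + 2) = (g - 5)*(g - 3)*(g - 1)*(g - 2)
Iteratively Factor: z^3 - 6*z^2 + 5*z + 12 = (z + 1)*(z^2 - 7*z + 12) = (z - 4)*(z + 1)*(z - 3)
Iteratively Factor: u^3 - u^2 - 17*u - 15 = (u + 3)*(u^2 - 4*u - 5) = (u - 5)*(u + 3)*(u + 1)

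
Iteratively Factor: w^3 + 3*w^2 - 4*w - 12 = (w + 2)*(w^2 + w - 6) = (w - 2)*(w + 2)*(w + 3)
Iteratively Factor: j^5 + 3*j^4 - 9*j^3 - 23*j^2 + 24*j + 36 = (j + 1)*(j^4 + 2*j^3 - 11*j^2 - 12*j + 36) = (j - 2)*(j + 1)*(j^3 + 4*j^2 - 3*j - 18) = (j - 2)*(j + 1)*(j + 3)*(j^2 + j - 6) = (j - 2)*(j + 1)*(j + 3)^2*(j - 2)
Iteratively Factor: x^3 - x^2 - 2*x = (x - 2)*(x^2 + x) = x*(x - 2)*(x + 1)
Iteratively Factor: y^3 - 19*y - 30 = (y + 2)*(y^2 - 2*y - 15) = (y - 5)*(y + 2)*(y + 3)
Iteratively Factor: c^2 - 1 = (c + 1)*(c - 1)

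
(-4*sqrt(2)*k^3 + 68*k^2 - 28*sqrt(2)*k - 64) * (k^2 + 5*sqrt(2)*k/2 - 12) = -4*sqrt(2)*k^5 + 48*k^4 + 190*sqrt(2)*k^3 - 1020*k^2 + 176*sqrt(2)*k + 768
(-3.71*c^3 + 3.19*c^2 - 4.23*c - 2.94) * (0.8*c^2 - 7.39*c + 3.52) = -2.968*c^5 + 29.9689*c^4 - 40.0173*c^3 + 40.1365*c^2 + 6.837*c - 10.3488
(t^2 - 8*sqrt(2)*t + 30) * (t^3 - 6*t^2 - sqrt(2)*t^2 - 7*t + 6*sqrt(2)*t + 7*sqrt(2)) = t^5 - 9*sqrt(2)*t^4 - 6*t^4 + 39*t^3 + 54*sqrt(2)*t^3 - 276*t^2 + 33*sqrt(2)*t^2 - 322*t + 180*sqrt(2)*t + 210*sqrt(2)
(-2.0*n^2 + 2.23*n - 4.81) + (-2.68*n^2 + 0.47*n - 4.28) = -4.68*n^2 + 2.7*n - 9.09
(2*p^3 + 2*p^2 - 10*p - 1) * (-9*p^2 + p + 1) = -18*p^5 - 16*p^4 + 94*p^3 + p^2 - 11*p - 1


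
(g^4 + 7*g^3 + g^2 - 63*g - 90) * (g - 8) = g^5 - g^4 - 55*g^3 - 71*g^2 + 414*g + 720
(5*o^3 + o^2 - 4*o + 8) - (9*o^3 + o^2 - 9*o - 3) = -4*o^3 + 5*o + 11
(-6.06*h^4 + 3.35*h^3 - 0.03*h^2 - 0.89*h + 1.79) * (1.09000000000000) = -6.6054*h^4 + 3.6515*h^3 - 0.0327*h^2 - 0.9701*h + 1.9511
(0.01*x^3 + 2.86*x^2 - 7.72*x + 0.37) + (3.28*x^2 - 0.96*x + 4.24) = 0.01*x^3 + 6.14*x^2 - 8.68*x + 4.61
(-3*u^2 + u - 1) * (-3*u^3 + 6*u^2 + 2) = 9*u^5 - 21*u^4 + 9*u^3 - 12*u^2 + 2*u - 2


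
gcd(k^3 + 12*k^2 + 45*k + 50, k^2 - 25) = k + 5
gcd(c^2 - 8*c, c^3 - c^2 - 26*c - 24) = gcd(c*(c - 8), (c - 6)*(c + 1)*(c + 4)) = 1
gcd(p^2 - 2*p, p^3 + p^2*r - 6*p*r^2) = p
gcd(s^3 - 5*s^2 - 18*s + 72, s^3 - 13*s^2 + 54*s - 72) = s^2 - 9*s + 18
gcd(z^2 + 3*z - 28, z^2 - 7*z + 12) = z - 4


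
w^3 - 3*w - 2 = (w - 2)*(w + 1)^2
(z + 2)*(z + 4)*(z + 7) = z^3 + 13*z^2 + 50*z + 56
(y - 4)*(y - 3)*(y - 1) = y^3 - 8*y^2 + 19*y - 12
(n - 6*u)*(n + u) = n^2 - 5*n*u - 6*u^2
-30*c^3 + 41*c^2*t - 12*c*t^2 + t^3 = (-6*c + t)*(-5*c + t)*(-c + t)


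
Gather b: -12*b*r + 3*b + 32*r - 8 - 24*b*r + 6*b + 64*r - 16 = b*(9 - 36*r) + 96*r - 24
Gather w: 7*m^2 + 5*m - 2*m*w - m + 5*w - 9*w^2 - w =7*m^2 + 4*m - 9*w^2 + w*(4 - 2*m)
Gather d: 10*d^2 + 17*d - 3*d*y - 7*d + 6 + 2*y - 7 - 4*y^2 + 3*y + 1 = 10*d^2 + d*(10 - 3*y) - 4*y^2 + 5*y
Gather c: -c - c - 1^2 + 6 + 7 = 12 - 2*c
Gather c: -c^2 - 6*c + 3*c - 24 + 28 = -c^2 - 3*c + 4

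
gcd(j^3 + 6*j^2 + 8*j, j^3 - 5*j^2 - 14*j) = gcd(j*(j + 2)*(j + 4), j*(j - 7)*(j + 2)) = j^2 + 2*j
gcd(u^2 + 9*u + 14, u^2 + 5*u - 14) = u + 7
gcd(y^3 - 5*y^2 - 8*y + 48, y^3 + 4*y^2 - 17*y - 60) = y^2 - y - 12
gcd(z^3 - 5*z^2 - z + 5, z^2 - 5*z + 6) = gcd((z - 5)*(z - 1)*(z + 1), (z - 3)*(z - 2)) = 1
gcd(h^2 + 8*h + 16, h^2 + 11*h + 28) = h + 4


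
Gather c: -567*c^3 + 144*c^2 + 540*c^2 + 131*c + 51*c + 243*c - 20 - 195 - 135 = -567*c^3 + 684*c^2 + 425*c - 350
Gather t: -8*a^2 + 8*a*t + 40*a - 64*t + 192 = -8*a^2 + 40*a + t*(8*a - 64) + 192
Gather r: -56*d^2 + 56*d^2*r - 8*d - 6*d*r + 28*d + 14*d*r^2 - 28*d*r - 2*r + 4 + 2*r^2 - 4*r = -56*d^2 + 20*d + r^2*(14*d + 2) + r*(56*d^2 - 34*d - 6) + 4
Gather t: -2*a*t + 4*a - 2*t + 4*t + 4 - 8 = 4*a + t*(2 - 2*a) - 4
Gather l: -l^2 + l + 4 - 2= -l^2 + l + 2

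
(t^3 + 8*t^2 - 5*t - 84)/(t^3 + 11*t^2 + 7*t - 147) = (t + 4)/(t + 7)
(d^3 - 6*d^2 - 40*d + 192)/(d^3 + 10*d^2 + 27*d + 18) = (d^2 - 12*d + 32)/(d^2 + 4*d + 3)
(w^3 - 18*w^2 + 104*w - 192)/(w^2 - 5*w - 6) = (w^2 - 12*w + 32)/(w + 1)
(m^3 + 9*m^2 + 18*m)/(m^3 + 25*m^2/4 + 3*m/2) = 4*(m + 3)/(4*m + 1)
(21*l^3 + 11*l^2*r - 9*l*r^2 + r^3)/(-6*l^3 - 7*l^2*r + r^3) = (-7*l + r)/(2*l + r)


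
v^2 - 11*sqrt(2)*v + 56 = (v - 7*sqrt(2))*(v - 4*sqrt(2))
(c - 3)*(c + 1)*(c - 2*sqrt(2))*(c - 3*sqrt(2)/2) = c^4 - 7*sqrt(2)*c^3/2 - 2*c^3 + 3*c^2 + 7*sqrt(2)*c^2 - 12*c + 21*sqrt(2)*c/2 - 18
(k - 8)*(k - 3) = k^2 - 11*k + 24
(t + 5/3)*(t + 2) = t^2 + 11*t/3 + 10/3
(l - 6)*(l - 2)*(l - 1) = l^3 - 9*l^2 + 20*l - 12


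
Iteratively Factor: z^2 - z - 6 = (z + 2)*(z - 3)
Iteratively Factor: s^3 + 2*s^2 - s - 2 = (s - 1)*(s^2 + 3*s + 2) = (s - 1)*(s + 1)*(s + 2)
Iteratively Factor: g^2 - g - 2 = (g + 1)*(g - 2)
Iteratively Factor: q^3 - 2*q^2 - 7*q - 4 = (q - 4)*(q^2 + 2*q + 1) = (q - 4)*(q + 1)*(q + 1)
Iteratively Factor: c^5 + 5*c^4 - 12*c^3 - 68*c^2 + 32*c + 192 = (c - 2)*(c^4 + 7*c^3 + 2*c^2 - 64*c - 96) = (c - 2)*(c + 4)*(c^3 + 3*c^2 - 10*c - 24) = (c - 2)*(c + 4)^2*(c^2 - c - 6) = (c - 2)*(c + 2)*(c + 4)^2*(c - 3)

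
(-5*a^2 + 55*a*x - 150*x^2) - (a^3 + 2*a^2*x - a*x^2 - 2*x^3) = -a^3 - 2*a^2*x - 5*a^2 + a*x^2 + 55*a*x + 2*x^3 - 150*x^2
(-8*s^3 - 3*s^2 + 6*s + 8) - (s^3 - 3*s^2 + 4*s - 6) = -9*s^3 + 2*s + 14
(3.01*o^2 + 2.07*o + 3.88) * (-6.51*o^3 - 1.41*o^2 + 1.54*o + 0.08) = -19.5951*o^5 - 17.7198*o^4 - 23.5421*o^3 - 2.0422*o^2 + 6.1408*o + 0.3104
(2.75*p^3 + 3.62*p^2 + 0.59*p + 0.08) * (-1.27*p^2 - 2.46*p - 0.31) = -3.4925*p^5 - 11.3624*p^4 - 10.507*p^3 - 2.6752*p^2 - 0.3797*p - 0.0248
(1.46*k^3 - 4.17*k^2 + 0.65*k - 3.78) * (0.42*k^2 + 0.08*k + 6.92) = 0.6132*k^5 - 1.6346*k^4 + 10.0426*k^3 - 30.392*k^2 + 4.1956*k - 26.1576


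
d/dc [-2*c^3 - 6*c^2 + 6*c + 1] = -6*c^2 - 12*c + 6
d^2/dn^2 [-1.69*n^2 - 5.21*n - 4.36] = -3.38000000000000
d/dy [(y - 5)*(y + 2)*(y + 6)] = 3*y^2 + 6*y - 28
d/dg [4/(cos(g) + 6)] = 4*sin(g)/(cos(g) + 6)^2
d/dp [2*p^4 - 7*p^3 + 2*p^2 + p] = 8*p^3 - 21*p^2 + 4*p + 1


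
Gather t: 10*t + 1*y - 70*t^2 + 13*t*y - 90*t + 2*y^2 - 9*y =-70*t^2 + t*(13*y - 80) + 2*y^2 - 8*y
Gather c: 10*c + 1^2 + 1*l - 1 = 10*c + l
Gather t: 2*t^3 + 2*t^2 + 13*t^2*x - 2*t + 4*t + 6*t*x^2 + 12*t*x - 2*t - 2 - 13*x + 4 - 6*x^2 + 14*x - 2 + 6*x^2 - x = 2*t^3 + t^2*(13*x + 2) + t*(6*x^2 + 12*x)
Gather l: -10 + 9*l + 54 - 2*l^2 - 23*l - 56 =-2*l^2 - 14*l - 12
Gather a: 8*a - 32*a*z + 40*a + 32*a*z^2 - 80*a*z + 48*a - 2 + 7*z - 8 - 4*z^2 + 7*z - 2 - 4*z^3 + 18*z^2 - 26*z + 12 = a*(32*z^2 - 112*z + 96) - 4*z^3 + 14*z^2 - 12*z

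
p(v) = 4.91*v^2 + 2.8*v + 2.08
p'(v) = 9.82*v + 2.8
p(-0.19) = 1.73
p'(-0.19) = 0.93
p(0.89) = 8.46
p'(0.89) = 11.54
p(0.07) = 2.30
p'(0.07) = 3.49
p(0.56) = 5.19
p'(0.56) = 8.30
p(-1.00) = 4.19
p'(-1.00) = -7.02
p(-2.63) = 28.68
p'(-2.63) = -23.03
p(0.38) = 3.85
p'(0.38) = 6.53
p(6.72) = 242.62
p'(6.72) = 68.79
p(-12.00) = 675.52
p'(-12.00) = -115.04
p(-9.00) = 374.59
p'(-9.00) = -85.58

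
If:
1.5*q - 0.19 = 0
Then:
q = 0.13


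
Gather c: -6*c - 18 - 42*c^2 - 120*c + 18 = -42*c^2 - 126*c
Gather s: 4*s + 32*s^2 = 32*s^2 + 4*s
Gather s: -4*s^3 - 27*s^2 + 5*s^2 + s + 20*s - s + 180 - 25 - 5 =-4*s^3 - 22*s^2 + 20*s + 150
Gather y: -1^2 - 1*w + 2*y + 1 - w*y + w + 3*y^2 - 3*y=3*y^2 + y*(-w - 1)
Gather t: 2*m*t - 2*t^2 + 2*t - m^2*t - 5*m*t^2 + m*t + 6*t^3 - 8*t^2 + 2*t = 6*t^3 + t^2*(-5*m - 10) + t*(-m^2 + 3*m + 4)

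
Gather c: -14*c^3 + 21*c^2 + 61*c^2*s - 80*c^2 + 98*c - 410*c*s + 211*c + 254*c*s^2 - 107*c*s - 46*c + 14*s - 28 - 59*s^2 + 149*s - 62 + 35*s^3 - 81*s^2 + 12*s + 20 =-14*c^3 + c^2*(61*s - 59) + c*(254*s^2 - 517*s + 263) + 35*s^3 - 140*s^2 + 175*s - 70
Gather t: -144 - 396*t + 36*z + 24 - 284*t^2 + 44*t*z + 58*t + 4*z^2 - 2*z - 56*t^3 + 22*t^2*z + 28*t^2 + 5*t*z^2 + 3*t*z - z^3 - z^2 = -56*t^3 + t^2*(22*z - 256) + t*(5*z^2 + 47*z - 338) - z^3 + 3*z^2 + 34*z - 120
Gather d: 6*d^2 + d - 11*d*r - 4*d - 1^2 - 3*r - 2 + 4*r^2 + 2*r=6*d^2 + d*(-11*r - 3) + 4*r^2 - r - 3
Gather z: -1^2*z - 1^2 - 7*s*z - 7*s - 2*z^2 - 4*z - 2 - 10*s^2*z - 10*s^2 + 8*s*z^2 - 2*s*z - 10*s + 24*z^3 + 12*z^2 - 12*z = -10*s^2 - 17*s + 24*z^3 + z^2*(8*s + 10) + z*(-10*s^2 - 9*s - 17) - 3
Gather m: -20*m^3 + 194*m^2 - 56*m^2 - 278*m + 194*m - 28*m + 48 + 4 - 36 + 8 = -20*m^3 + 138*m^2 - 112*m + 24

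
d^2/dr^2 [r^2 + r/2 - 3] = 2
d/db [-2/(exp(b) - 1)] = 1/(2*sinh(b/2)^2)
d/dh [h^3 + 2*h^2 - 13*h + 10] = 3*h^2 + 4*h - 13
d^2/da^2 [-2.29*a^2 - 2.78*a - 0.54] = -4.58000000000000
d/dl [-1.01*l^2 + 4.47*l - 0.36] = 4.47 - 2.02*l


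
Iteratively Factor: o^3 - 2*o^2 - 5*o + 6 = (o - 1)*(o^2 - o - 6) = (o - 3)*(o - 1)*(o + 2)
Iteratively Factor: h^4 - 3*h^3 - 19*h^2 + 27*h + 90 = (h - 5)*(h^3 + 2*h^2 - 9*h - 18) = (h - 5)*(h + 3)*(h^2 - h - 6) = (h - 5)*(h - 3)*(h + 3)*(h + 2)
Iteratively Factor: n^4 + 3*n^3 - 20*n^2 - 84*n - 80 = (n + 2)*(n^3 + n^2 - 22*n - 40) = (n + 2)^2*(n^2 - n - 20) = (n + 2)^2*(n + 4)*(n - 5)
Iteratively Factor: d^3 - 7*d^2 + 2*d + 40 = (d + 2)*(d^2 - 9*d + 20) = (d - 4)*(d + 2)*(d - 5)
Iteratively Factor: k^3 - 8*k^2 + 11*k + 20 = (k + 1)*(k^2 - 9*k + 20) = (k - 4)*(k + 1)*(k - 5)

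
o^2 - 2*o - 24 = (o - 6)*(o + 4)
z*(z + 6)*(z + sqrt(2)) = z^3 + sqrt(2)*z^2 + 6*z^2 + 6*sqrt(2)*z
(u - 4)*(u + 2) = u^2 - 2*u - 8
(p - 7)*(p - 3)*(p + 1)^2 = p^4 - 8*p^3 + 2*p^2 + 32*p + 21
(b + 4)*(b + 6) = b^2 + 10*b + 24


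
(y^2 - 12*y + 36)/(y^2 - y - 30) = (y - 6)/(y + 5)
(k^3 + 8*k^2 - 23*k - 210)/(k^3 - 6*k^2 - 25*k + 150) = (k^2 + 13*k + 42)/(k^2 - k - 30)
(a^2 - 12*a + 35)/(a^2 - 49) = (a - 5)/(a + 7)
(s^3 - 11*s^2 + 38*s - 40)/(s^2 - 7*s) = (s^3 - 11*s^2 + 38*s - 40)/(s*(s - 7))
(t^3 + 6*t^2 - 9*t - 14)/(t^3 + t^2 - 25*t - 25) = (t^2 + 5*t - 14)/(t^2 - 25)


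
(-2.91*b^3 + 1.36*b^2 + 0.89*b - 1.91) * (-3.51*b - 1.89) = 10.2141*b^4 + 0.7263*b^3 - 5.6943*b^2 + 5.022*b + 3.6099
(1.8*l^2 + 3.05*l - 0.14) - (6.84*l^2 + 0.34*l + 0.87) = -5.04*l^2 + 2.71*l - 1.01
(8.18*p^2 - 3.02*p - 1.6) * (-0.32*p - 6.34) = -2.6176*p^3 - 50.8948*p^2 + 19.6588*p + 10.144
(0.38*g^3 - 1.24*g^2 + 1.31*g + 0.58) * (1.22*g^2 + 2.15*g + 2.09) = 0.4636*g^5 - 0.6958*g^4 - 0.2736*g^3 + 0.9325*g^2 + 3.9849*g + 1.2122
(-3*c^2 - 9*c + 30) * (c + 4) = -3*c^3 - 21*c^2 - 6*c + 120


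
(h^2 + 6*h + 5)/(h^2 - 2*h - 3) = (h + 5)/(h - 3)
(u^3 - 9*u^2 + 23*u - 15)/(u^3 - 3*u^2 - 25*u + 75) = (u - 1)/(u + 5)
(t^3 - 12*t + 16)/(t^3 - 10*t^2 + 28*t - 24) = (t + 4)/(t - 6)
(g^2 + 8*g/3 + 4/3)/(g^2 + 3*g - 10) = (3*g^2 + 8*g + 4)/(3*(g^2 + 3*g - 10))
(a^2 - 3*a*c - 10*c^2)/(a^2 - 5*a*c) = (a + 2*c)/a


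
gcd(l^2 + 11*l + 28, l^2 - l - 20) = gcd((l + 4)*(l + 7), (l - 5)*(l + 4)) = l + 4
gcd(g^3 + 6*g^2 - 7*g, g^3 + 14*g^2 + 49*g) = g^2 + 7*g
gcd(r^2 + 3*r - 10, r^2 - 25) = r + 5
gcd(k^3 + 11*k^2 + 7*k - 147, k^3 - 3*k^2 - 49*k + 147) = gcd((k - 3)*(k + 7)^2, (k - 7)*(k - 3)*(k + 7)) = k^2 + 4*k - 21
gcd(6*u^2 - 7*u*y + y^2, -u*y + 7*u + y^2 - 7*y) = -u + y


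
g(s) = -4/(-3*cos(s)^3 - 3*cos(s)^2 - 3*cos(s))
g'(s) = -4*(-9*sin(s)*cos(s)^2 - 6*sin(s)*cos(s) - 3*sin(s))/(-3*cos(s)^3 - 3*cos(s)^2 - 3*cos(s))^2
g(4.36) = -4.99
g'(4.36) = -11.70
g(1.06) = 1.58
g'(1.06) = 4.39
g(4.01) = -2.68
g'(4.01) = -3.93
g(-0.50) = 0.57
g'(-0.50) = -0.60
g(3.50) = -1.51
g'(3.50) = -1.06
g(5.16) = 1.90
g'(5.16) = -5.93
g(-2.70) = -1.61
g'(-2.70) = -1.37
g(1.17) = 2.22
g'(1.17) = 7.58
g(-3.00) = -1.36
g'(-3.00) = -0.38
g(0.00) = 0.44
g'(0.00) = 0.00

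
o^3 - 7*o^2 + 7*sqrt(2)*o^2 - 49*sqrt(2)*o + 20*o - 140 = (o - 7)*(o + 2*sqrt(2))*(o + 5*sqrt(2))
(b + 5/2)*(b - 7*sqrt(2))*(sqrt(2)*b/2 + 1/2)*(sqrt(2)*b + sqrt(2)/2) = b^4 - 13*sqrt(2)*b^3/2 + 3*b^3 - 39*sqrt(2)*b^2/2 - 23*b^2/4 - 21*b - 65*sqrt(2)*b/8 - 35/4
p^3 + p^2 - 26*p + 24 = (p - 4)*(p - 1)*(p + 6)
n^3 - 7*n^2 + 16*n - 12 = (n - 3)*(n - 2)^2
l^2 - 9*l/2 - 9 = (l - 6)*(l + 3/2)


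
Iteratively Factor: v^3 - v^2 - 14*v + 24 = (v + 4)*(v^2 - 5*v + 6) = (v - 3)*(v + 4)*(v - 2)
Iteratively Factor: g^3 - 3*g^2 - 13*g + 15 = (g + 3)*(g^2 - 6*g + 5) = (g - 1)*(g + 3)*(g - 5)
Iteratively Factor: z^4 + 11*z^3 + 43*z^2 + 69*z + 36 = (z + 1)*(z^3 + 10*z^2 + 33*z + 36) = (z + 1)*(z + 3)*(z^2 + 7*z + 12) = (z + 1)*(z + 3)^2*(z + 4)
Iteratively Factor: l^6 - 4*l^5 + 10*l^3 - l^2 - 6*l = (l - 3)*(l^5 - l^4 - 3*l^3 + l^2 + 2*l) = (l - 3)*(l - 1)*(l^4 - 3*l^2 - 2*l) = (l - 3)*(l - 2)*(l - 1)*(l^3 + 2*l^2 + l) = (l - 3)*(l - 2)*(l - 1)*(l + 1)*(l^2 + l) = l*(l - 3)*(l - 2)*(l - 1)*(l + 1)*(l + 1)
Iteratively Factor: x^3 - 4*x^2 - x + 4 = (x - 4)*(x^2 - 1) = (x - 4)*(x - 1)*(x + 1)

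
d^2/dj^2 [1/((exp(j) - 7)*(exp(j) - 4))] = (4*exp(3*j) - 33*exp(2*j) + 9*exp(j) + 308)*exp(j)/(exp(6*j) - 33*exp(5*j) + 447*exp(4*j) - 3179*exp(3*j) + 12516*exp(2*j) - 25872*exp(j) + 21952)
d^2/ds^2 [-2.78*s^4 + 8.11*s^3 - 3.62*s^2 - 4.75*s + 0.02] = -33.36*s^2 + 48.66*s - 7.24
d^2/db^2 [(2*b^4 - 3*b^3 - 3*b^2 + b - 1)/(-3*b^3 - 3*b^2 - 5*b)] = 2*(12*b^6 - 252*b^5 - 258*b^4 + 108*b^3 + 72*b^2 + 45*b + 25)/(b^3*(27*b^6 + 81*b^5 + 216*b^4 + 297*b^3 + 360*b^2 + 225*b + 125))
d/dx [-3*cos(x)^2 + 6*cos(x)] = 6*(cos(x) - 1)*sin(x)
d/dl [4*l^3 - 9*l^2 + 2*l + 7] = 12*l^2 - 18*l + 2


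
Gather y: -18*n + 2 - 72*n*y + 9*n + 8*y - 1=-9*n + y*(8 - 72*n) + 1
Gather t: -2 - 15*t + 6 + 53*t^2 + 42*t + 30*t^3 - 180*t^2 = 30*t^3 - 127*t^2 + 27*t + 4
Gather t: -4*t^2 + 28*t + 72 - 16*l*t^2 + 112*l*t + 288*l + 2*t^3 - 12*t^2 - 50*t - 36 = 288*l + 2*t^3 + t^2*(-16*l - 16) + t*(112*l - 22) + 36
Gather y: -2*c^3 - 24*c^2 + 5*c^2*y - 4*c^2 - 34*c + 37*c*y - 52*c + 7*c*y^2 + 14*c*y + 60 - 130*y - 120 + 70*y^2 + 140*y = -2*c^3 - 28*c^2 - 86*c + y^2*(7*c + 70) + y*(5*c^2 + 51*c + 10) - 60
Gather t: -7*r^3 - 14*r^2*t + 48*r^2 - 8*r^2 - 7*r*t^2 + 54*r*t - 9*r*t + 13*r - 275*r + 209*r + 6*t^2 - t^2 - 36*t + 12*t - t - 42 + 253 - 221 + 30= -7*r^3 + 40*r^2 - 53*r + t^2*(5 - 7*r) + t*(-14*r^2 + 45*r - 25) + 20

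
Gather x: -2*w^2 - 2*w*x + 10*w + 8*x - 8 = -2*w^2 + 10*w + x*(8 - 2*w) - 8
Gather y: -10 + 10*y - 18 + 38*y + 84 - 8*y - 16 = 40*y + 40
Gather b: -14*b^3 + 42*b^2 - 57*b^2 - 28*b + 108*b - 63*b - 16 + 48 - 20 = -14*b^3 - 15*b^2 + 17*b + 12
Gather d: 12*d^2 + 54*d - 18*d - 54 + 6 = 12*d^2 + 36*d - 48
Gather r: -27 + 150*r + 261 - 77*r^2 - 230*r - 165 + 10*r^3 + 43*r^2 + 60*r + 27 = 10*r^3 - 34*r^2 - 20*r + 96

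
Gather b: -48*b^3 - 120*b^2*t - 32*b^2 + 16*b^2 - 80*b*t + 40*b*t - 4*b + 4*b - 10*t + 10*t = -48*b^3 + b^2*(-120*t - 16) - 40*b*t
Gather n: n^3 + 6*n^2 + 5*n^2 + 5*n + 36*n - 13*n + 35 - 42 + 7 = n^3 + 11*n^2 + 28*n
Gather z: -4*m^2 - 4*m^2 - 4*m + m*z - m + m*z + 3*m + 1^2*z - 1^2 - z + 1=-8*m^2 + 2*m*z - 2*m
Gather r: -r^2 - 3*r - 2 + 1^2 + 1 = -r^2 - 3*r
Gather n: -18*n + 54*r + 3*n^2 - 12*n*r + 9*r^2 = 3*n^2 + n*(-12*r - 18) + 9*r^2 + 54*r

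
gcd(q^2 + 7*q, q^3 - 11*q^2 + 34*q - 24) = 1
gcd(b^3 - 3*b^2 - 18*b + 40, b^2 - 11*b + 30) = b - 5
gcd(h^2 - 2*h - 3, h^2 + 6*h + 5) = h + 1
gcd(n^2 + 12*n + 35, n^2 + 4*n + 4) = 1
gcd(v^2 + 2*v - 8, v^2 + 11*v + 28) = v + 4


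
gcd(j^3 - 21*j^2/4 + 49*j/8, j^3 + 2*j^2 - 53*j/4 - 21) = j - 7/2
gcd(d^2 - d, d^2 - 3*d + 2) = d - 1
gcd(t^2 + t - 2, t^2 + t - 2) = t^2 + t - 2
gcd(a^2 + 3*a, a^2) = a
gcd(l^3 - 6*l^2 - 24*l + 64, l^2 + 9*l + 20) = l + 4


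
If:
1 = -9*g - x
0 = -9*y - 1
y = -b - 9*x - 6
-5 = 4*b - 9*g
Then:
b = -433/315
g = -157/2835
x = -158/315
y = -1/9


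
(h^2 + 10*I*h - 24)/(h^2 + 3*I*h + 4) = (h + 6*I)/(h - I)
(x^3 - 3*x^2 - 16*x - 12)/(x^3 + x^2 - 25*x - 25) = (x^2 - 4*x - 12)/(x^2 - 25)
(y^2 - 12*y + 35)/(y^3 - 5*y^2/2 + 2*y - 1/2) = 2*(y^2 - 12*y + 35)/(2*y^3 - 5*y^2 + 4*y - 1)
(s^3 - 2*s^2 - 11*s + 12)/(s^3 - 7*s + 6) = (s - 4)/(s - 2)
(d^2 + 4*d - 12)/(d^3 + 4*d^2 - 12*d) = 1/d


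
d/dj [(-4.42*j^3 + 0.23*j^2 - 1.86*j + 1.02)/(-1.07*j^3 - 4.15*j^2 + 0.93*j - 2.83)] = (18.5891*j^4 - 12.2016*j^3 + 33.2949*j^2 + 7.1642*j + 4.3152)/(1.1449*j^6 + 8.881*j^5 + 15.2323*j^4 - 1.6628*j^3 + 24.3539*j^2 - 5.2638*j + 8.0089)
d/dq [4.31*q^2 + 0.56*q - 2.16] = 8.62*q + 0.56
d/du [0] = 0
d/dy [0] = 0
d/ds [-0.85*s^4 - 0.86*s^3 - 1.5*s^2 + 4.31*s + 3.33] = -3.4*s^3 - 2.58*s^2 - 3.0*s + 4.31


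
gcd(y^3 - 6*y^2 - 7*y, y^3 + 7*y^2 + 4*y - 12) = 1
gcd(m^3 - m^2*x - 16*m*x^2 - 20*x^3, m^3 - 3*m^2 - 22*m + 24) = 1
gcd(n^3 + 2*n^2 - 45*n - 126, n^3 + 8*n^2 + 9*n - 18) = n^2 + 9*n + 18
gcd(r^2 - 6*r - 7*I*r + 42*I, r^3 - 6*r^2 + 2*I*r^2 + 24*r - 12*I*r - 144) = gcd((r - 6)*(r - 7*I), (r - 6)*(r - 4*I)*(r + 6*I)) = r - 6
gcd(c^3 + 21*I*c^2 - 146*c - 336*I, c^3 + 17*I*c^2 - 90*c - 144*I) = c^2 + 14*I*c - 48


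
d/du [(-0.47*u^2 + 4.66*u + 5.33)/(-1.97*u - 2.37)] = (0.9259*u^2 + 2.2278*u - 0.5441)/(3.8809*u^2 + 9.3378*u + 5.6169)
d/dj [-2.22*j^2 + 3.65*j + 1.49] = 3.65 - 4.44*j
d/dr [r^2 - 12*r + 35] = 2*r - 12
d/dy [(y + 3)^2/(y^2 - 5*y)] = (-11*y^2 - 18*y + 45)/(y^2*(y^2 - 10*y + 25))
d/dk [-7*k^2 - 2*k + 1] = -14*k - 2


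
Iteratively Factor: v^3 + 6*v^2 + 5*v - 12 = (v + 4)*(v^2 + 2*v - 3) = (v + 3)*(v + 4)*(v - 1)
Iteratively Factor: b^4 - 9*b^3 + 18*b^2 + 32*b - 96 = (b - 4)*(b^3 - 5*b^2 - 2*b + 24) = (b - 4)^2*(b^2 - b - 6) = (b - 4)^2*(b - 3)*(b + 2)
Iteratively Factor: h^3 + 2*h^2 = (h)*(h^2 + 2*h) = h^2*(h + 2)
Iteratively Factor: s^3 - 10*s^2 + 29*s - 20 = (s - 4)*(s^2 - 6*s + 5) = (s - 4)*(s - 1)*(s - 5)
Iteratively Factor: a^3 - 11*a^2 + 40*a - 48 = (a - 3)*(a^2 - 8*a + 16) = (a - 4)*(a - 3)*(a - 4)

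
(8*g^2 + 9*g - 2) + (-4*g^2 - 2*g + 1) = 4*g^2 + 7*g - 1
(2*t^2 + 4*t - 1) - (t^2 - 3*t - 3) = t^2 + 7*t + 2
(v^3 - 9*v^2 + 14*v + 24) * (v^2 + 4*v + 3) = v^5 - 5*v^4 - 19*v^3 + 53*v^2 + 138*v + 72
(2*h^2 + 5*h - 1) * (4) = 8*h^2 + 20*h - 4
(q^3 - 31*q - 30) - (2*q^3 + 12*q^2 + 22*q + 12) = -q^3 - 12*q^2 - 53*q - 42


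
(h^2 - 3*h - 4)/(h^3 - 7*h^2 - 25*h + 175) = (h^2 - 3*h - 4)/(h^3 - 7*h^2 - 25*h + 175)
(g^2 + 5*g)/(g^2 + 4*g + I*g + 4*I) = g*(g + 5)/(g^2 + g*(4 + I) + 4*I)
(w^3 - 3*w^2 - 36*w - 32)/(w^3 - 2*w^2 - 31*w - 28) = (w - 8)/(w - 7)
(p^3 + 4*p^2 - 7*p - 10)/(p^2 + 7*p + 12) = (p^3 + 4*p^2 - 7*p - 10)/(p^2 + 7*p + 12)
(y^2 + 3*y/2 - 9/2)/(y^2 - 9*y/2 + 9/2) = (y + 3)/(y - 3)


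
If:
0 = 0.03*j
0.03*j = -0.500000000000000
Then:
No Solution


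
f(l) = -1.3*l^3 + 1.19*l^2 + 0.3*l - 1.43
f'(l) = -3.9*l^2 + 2.38*l + 0.3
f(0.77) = -1.09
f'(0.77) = -0.18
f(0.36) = -1.23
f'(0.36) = 0.65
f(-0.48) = -1.16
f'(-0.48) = -1.74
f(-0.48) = -1.16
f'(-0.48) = -1.74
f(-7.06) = 513.23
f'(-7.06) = -210.89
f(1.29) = -1.85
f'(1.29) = -3.12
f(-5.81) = 291.96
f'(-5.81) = -145.18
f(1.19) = -1.58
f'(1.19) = -2.39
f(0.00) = -1.43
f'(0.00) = 0.30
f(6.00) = -237.59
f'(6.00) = -125.82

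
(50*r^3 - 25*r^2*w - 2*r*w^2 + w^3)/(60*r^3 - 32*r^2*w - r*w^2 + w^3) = (5*r + w)/(6*r + w)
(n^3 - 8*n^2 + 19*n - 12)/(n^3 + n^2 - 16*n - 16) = (n^2 - 4*n + 3)/(n^2 + 5*n + 4)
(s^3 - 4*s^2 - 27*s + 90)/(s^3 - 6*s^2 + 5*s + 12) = (s^2 - s - 30)/(s^2 - 3*s - 4)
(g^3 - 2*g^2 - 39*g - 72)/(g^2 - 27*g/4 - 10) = 4*(g^2 + 6*g + 9)/(4*g + 5)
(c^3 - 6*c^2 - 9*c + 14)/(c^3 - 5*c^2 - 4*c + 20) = (c^2 - 8*c + 7)/(c^2 - 7*c + 10)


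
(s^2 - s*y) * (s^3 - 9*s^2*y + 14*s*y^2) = s^5 - 10*s^4*y + 23*s^3*y^2 - 14*s^2*y^3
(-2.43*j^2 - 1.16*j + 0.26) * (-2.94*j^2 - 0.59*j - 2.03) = 7.1442*j^4 + 4.8441*j^3 + 4.8529*j^2 + 2.2014*j - 0.5278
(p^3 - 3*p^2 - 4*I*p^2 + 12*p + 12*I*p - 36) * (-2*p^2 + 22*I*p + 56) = -2*p^5 + 6*p^4 + 30*I*p^4 + 120*p^3 - 90*I*p^3 - 360*p^2 + 40*I*p^2 + 672*p - 120*I*p - 2016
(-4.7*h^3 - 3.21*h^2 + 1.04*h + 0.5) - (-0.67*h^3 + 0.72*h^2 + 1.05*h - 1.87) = -4.03*h^3 - 3.93*h^2 - 0.01*h + 2.37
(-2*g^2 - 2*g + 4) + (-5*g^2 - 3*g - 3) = -7*g^2 - 5*g + 1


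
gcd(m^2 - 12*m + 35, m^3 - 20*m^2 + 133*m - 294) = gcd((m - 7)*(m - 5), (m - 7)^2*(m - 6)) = m - 7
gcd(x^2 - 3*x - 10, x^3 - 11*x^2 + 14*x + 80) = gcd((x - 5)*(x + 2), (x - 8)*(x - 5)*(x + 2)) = x^2 - 3*x - 10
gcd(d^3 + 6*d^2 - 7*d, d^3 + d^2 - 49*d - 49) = d + 7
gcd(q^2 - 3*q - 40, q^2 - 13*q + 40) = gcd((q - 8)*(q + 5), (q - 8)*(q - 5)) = q - 8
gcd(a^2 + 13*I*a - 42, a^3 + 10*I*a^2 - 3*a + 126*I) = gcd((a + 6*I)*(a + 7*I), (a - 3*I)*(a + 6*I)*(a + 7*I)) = a^2 + 13*I*a - 42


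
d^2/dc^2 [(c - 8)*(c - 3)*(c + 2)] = 6*c - 18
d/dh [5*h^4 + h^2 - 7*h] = 20*h^3 + 2*h - 7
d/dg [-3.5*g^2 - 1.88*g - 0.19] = -7.0*g - 1.88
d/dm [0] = 0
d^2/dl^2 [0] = 0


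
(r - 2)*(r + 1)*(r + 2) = r^3 + r^2 - 4*r - 4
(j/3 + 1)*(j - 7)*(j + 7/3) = j^3/3 - 5*j^2/9 - 91*j/9 - 49/3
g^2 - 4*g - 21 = (g - 7)*(g + 3)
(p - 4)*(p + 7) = p^2 + 3*p - 28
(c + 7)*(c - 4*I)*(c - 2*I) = c^3 + 7*c^2 - 6*I*c^2 - 8*c - 42*I*c - 56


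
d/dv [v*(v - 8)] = 2*v - 8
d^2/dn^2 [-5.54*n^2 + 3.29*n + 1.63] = -11.0800000000000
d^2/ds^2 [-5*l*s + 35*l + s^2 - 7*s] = 2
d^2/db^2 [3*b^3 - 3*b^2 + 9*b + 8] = 18*b - 6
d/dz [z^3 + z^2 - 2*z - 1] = 3*z^2 + 2*z - 2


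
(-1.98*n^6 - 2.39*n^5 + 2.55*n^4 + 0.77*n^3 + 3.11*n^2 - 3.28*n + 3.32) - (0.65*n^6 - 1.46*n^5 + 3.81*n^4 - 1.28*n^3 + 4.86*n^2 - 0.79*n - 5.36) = -2.63*n^6 - 0.93*n^5 - 1.26*n^4 + 2.05*n^3 - 1.75*n^2 - 2.49*n + 8.68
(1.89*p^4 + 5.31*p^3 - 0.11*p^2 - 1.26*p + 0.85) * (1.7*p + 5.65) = 3.213*p^5 + 19.7055*p^4 + 29.8145*p^3 - 2.7635*p^2 - 5.674*p + 4.8025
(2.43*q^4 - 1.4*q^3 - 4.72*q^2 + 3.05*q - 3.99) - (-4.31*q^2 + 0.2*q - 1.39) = 2.43*q^4 - 1.4*q^3 - 0.41*q^2 + 2.85*q - 2.6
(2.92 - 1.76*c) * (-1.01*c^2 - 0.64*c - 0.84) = 1.7776*c^3 - 1.8228*c^2 - 0.3904*c - 2.4528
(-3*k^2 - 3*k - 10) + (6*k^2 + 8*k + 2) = 3*k^2 + 5*k - 8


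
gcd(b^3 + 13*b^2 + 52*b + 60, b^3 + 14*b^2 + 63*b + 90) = b^2 + 11*b + 30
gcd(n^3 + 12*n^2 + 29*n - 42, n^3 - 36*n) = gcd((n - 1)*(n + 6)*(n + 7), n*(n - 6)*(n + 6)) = n + 6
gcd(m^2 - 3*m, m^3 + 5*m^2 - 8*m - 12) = 1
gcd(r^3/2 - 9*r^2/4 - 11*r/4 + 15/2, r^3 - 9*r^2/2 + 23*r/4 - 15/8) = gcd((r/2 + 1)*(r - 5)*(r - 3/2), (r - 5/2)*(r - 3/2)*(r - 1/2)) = r - 3/2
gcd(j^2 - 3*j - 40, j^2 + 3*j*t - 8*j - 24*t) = j - 8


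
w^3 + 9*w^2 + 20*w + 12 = (w + 1)*(w + 2)*(w + 6)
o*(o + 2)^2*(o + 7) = o^4 + 11*o^3 + 32*o^2 + 28*o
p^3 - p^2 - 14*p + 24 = (p - 3)*(p - 2)*(p + 4)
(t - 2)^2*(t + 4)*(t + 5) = t^4 + 5*t^3 - 12*t^2 - 44*t + 80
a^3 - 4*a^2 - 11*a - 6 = (a - 6)*(a + 1)^2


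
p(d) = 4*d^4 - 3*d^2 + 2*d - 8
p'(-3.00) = -412.00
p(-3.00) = 283.00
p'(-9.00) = -11608.00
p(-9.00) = 25975.00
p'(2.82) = 343.89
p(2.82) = 226.75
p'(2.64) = 280.56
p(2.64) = 170.67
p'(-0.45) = 3.24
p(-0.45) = -9.34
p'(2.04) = 125.59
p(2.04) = 52.87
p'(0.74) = 4.04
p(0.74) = -6.96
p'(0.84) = 6.44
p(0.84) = -6.45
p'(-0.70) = 0.71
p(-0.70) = -9.91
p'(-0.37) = 3.41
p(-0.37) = -9.08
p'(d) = 16*d^3 - 6*d + 2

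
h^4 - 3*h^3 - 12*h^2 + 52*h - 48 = (h - 3)*(h - 2)^2*(h + 4)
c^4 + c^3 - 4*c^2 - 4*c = c*(c - 2)*(c + 1)*(c + 2)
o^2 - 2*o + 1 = (o - 1)^2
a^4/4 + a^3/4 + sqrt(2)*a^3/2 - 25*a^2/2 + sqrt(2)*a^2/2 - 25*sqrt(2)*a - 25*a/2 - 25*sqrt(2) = (a/2 + 1/2)*(a/2 + sqrt(2))*(a - 5*sqrt(2))*(a + 5*sqrt(2))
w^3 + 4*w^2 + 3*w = w*(w + 1)*(w + 3)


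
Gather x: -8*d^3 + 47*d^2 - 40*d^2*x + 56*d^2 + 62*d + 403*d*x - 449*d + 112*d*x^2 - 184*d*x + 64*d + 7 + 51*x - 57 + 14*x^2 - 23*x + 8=-8*d^3 + 103*d^2 - 323*d + x^2*(112*d + 14) + x*(-40*d^2 + 219*d + 28) - 42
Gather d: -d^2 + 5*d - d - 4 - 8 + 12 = -d^2 + 4*d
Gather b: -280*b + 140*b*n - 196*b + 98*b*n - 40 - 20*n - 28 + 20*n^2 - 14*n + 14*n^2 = b*(238*n - 476) + 34*n^2 - 34*n - 68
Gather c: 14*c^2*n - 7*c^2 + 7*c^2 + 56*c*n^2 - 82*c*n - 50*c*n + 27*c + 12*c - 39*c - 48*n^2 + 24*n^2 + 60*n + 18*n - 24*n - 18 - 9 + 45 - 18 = 14*c^2*n + c*(56*n^2 - 132*n) - 24*n^2 + 54*n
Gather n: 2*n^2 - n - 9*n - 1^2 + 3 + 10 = 2*n^2 - 10*n + 12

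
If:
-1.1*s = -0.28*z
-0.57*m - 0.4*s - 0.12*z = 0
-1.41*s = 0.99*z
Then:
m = 0.00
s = 0.00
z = 0.00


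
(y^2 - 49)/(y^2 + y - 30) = (y^2 - 49)/(y^2 + y - 30)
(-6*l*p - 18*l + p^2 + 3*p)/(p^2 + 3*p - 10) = (-6*l*p - 18*l + p^2 + 3*p)/(p^2 + 3*p - 10)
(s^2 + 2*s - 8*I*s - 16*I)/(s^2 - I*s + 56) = (s + 2)/(s + 7*I)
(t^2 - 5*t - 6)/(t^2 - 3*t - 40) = (-t^2 + 5*t + 6)/(-t^2 + 3*t + 40)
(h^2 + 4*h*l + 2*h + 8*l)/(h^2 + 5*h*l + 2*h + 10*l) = (h + 4*l)/(h + 5*l)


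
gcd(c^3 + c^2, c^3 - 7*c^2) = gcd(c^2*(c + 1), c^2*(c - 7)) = c^2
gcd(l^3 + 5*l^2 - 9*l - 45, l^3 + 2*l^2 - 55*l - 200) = l + 5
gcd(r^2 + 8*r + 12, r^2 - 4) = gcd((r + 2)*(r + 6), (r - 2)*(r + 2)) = r + 2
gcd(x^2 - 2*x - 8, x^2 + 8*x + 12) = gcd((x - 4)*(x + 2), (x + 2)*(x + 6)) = x + 2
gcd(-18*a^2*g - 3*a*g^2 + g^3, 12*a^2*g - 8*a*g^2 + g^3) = 6*a*g - g^2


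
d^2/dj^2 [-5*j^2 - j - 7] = -10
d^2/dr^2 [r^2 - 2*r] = 2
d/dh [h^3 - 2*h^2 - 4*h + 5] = 3*h^2 - 4*h - 4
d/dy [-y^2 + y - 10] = 1 - 2*y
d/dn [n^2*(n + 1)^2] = 2*n*(n + 1)*(2*n + 1)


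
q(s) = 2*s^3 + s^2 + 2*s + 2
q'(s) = 6*s^2 + 2*s + 2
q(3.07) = 75.43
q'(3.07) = 64.69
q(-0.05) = 1.90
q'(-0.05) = 1.92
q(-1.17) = -2.17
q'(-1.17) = 7.87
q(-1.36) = -3.90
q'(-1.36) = 10.38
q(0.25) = 2.59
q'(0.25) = 2.88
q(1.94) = 24.25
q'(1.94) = 28.46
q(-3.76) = -97.70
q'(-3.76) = 79.31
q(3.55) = 111.18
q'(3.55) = 84.72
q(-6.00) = -406.00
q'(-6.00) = 206.00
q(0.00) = 2.00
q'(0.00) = 2.00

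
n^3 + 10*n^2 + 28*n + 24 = (n + 2)^2*(n + 6)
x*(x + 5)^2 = x^3 + 10*x^2 + 25*x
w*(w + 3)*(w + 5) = w^3 + 8*w^2 + 15*w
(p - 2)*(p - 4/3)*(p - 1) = p^3 - 13*p^2/3 + 6*p - 8/3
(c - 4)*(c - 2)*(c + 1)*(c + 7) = c^4 + 2*c^3 - 33*c^2 + 22*c + 56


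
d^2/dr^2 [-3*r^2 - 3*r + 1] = -6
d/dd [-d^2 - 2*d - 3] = -2*d - 2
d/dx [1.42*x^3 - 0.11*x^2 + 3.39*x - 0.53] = 4.26*x^2 - 0.22*x + 3.39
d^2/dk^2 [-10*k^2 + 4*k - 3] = -20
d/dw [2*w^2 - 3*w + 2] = 4*w - 3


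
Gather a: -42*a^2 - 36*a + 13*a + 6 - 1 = -42*a^2 - 23*a + 5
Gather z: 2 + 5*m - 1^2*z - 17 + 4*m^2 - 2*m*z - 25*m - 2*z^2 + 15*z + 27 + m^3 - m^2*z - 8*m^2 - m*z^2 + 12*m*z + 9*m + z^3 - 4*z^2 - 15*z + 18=m^3 - 4*m^2 - 11*m + z^3 + z^2*(-m - 6) + z*(-m^2 + 10*m - 1) + 30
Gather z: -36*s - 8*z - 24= -36*s - 8*z - 24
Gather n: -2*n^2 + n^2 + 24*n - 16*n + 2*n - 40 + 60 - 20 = -n^2 + 10*n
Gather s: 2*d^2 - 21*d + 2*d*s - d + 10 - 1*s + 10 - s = 2*d^2 - 22*d + s*(2*d - 2) + 20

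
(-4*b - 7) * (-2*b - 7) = 8*b^2 + 42*b + 49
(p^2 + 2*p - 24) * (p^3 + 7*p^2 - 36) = p^5 + 9*p^4 - 10*p^3 - 204*p^2 - 72*p + 864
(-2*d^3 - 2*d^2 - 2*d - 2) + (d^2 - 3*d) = -2*d^3 - d^2 - 5*d - 2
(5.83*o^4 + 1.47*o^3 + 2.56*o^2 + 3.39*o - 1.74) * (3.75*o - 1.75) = 21.8625*o^5 - 4.69*o^4 + 7.0275*o^3 + 8.2325*o^2 - 12.4575*o + 3.045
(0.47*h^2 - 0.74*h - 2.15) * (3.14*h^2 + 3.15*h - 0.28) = 1.4758*h^4 - 0.8431*h^3 - 9.2136*h^2 - 6.5653*h + 0.602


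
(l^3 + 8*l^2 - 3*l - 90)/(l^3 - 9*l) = (l^2 + 11*l + 30)/(l*(l + 3))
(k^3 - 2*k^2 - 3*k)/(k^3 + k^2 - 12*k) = (k + 1)/(k + 4)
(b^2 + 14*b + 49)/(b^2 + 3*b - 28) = (b + 7)/(b - 4)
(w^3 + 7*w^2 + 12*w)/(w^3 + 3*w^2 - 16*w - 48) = w/(w - 4)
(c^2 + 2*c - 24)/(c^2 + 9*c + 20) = (c^2 + 2*c - 24)/(c^2 + 9*c + 20)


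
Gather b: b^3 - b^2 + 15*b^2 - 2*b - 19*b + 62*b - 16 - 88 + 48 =b^3 + 14*b^2 + 41*b - 56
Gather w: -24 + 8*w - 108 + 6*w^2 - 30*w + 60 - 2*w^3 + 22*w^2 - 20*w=-2*w^3 + 28*w^2 - 42*w - 72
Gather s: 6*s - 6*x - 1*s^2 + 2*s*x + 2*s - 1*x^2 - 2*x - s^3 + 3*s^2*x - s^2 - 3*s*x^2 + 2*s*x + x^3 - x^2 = -s^3 + s^2*(3*x - 2) + s*(-3*x^2 + 4*x + 8) + x^3 - 2*x^2 - 8*x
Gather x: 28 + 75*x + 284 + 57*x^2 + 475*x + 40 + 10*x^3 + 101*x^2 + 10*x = 10*x^3 + 158*x^2 + 560*x + 352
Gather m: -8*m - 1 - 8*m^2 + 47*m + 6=-8*m^2 + 39*m + 5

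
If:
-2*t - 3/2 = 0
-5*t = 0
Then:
No Solution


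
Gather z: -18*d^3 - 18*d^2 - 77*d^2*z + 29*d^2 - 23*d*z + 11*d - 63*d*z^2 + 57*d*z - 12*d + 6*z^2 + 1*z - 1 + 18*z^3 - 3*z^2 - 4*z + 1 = -18*d^3 + 11*d^2 - d + 18*z^3 + z^2*(3 - 63*d) + z*(-77*d^2 + 34*d - 3)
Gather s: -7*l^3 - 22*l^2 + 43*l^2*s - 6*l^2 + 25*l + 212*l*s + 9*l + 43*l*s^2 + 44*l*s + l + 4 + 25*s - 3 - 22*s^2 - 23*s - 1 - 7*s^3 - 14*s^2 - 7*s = -7*l^3 - 28*l^2 + 35*l - 7*s^3 + s^2*(43*l - 36) + s*(43*l^2 + 256*l - 5)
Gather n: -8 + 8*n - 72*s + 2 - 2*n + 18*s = 6*n - 54*s - 6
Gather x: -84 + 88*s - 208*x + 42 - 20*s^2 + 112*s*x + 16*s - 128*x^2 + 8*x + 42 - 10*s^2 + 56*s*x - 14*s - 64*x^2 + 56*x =-30*s^2 + 90*s - 192*x^2 + x*(168*s - 144)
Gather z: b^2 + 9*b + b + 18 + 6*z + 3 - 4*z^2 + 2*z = b^2 + 10*b - 4*z^2 + 8*z + 21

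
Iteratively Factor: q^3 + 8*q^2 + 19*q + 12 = (q + 3)*(q^2 + 5*q + 4) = (q + 1)*(q + 3)*(q + 4)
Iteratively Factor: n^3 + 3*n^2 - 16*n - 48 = (n + 3)*(n^2 - 16) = (n - 4)*(n + 3)*(n + 4)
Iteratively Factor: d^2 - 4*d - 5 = (d - 5)*(d + 1)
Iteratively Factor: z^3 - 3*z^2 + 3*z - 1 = (z - 1)*(z^2 - 2*z + 1) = (z - 1)^2*(z - 1)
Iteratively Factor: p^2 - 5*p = (p - 5)*(p)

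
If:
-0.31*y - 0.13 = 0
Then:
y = -0.42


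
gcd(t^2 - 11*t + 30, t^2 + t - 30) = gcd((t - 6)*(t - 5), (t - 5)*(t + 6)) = t - 5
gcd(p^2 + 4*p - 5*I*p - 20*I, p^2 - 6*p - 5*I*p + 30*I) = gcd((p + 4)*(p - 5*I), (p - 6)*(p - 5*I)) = p - 5*I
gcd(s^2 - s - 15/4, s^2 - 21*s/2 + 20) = s - 5/2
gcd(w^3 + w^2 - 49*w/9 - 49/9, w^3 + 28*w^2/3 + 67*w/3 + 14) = w^2 + 10*w/3 + 7/3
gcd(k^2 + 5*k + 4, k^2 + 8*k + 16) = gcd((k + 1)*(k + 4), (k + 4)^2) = k + 4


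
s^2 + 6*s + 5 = (s + 1)*(s + 5)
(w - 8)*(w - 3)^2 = w^3 - 14*w^2 + 57*w - 72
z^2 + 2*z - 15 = (z - 3)*(z + 5)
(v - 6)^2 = v^2 - 12*v + 36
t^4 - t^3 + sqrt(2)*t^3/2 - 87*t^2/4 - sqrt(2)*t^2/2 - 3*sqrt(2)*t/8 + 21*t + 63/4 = (t - 3/2)*(t + 1/2)*(t - 3*sqrt(2))*(t + 7*sqrt(2)/2)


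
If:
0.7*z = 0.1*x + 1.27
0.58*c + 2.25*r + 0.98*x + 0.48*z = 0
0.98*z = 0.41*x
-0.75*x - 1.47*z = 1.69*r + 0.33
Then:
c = 7.98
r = -5.51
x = 6.59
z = 2.76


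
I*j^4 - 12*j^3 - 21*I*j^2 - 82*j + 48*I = (j - I)*(j + 6*I)*(j + 8*I)*(I*j + 1)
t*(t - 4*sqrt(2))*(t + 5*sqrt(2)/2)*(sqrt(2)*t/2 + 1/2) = sqrt(2)*t^4/2 - t^3 - 43*sqrt(2)*t^2/4 - 10*t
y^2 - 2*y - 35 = (y - 7)*(y + 5)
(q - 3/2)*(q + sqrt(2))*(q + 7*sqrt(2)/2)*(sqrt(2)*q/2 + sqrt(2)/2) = sqrt(2)*q^4/2 - sqrt(2)*q^3/4 + 9*q^3/2 - 9*q^2/4 + 11*sqrt(2)*q^2/4 - 27*q/4 - 7*sqrt(2)*q/4 - 21*sqrt(2)/4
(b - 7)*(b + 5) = b^2 - 2*b - 35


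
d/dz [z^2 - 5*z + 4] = 2*z - 5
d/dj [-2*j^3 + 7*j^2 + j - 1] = -6*j^2 + 14*j + 1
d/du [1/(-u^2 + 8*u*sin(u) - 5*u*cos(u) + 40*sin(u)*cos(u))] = (-5*u*sin(u) - 8*u*cos(u) + 2*u - 8*sin(u) + 5*cos(u) - 40*cos(2*u))/((u - 8*sin(u))^2*(u + 5*cos(u))^2)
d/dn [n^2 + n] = 2*n + 1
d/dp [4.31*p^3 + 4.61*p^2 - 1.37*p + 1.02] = 12.93*p^2 + 9.22*p - 1.37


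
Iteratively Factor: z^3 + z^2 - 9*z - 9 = (z + 1)*(z^2 - 9) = (z - 3)*(z + 1)*(z + 3)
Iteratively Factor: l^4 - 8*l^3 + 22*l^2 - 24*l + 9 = (l - 3)*(l^3 - 5*l^2 + 7*l - 3) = (l - 3)*(l - 1)*(l^2 - 4*l + 3) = (l - 3)*(l - 1)^2*(l - 3)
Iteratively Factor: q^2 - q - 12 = (q + 3)*(q - 4)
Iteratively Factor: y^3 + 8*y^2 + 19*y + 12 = (y + 1)*(y^2 + 7*y + 12) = (y + 1)*(y + 4)*(y + 3)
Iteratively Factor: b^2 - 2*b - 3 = (b - 3)*(b + 1)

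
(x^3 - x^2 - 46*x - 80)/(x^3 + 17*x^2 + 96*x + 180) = (x^2 - 6*x - 16)/(x^2 + 12*x + 36)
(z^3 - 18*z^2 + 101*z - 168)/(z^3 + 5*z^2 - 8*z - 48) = (z^2 - 15*z + 56)/(z^2 + 8*z + 16)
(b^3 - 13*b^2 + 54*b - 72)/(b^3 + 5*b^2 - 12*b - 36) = (b^2 - 10*b + 24)/(b^2 + 8*b + 12)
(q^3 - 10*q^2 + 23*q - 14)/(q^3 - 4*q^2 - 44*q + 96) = (q^2 - 8*q + 7)/(q^2 - 2*q - 48)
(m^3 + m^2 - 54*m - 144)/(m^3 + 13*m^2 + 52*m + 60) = (m^2 - 5*m - 24)/(m^2 + 7*m + 10)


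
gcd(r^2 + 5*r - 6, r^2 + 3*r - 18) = r + 6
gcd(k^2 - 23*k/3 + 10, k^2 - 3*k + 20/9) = k - 5/3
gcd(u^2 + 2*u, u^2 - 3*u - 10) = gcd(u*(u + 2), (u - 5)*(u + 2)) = u + 2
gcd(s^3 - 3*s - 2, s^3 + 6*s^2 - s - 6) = s + 1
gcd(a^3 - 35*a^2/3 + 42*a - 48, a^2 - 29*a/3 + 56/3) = a - 8/3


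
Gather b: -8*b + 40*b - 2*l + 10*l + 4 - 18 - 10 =32*b + 8*l - 24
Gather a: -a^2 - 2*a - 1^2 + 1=-a^2 - 2*a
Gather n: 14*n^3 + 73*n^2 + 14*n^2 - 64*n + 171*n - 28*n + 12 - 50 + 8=14*n^3 + 87*n^2 + 79*n - 30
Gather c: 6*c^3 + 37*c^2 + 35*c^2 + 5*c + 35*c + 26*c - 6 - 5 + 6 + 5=6*c^3 + 72*c^2 + 66*c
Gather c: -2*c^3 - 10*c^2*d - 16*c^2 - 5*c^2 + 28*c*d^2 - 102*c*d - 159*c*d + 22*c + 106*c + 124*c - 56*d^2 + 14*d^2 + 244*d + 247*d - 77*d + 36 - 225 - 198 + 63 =-2*c^3 + c^2*(-10*d - 21) + c*(28*d^2 - 261*d + 252) - 42*d^2 + 414*d - 324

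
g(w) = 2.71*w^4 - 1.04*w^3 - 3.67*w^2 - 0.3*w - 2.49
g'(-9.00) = -8089.32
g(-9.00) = 18241.41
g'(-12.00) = -19093.02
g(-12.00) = 57464.31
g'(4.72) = 1035.42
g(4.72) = 1150.02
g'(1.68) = 29.96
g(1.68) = 3.30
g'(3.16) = 287.40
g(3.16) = 197.32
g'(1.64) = 27.09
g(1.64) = 2.16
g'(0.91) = -1.39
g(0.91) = -4.73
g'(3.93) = 580.64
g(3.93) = 522.98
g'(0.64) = -3.43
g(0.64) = -4.00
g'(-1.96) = -79.52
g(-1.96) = 31.82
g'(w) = 10.84*w^3 - 3.12*w^2 - 7.34*w - 0.3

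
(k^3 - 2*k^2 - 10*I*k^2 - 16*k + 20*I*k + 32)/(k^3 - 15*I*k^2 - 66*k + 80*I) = (k - 2)/(k - 5*I)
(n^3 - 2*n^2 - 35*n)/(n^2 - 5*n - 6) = n*(-n^2 + 2*n + 35)/(-n^2 + 5*n + 6)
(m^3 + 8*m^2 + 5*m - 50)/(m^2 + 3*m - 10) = m + 5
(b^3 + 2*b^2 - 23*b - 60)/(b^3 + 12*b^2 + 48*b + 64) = (b^2 - 2*b - 15)/(b^2 + 8*b + 16)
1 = 1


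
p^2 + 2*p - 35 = (p - 5)*(p + 7)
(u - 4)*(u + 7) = u^2 + 3*u - 28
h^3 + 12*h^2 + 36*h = h*(h + 6)^2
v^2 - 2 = (v - sqrt(2))*(v + sqrt(2))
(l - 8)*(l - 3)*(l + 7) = l^3 - 4*l^2 - 53*l + 168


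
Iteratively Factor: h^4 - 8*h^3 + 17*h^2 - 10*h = (h)*(h^3 - 8*h^2 + 17*h - 10) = h*(h - 2)*(h^2 - 6*h + 5) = h*(h - 2)*(h - 1)*(h - 5)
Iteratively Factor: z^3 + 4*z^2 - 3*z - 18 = (z + 3)*(z^2 + z - 6) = (z + 3)^2*(z - 2)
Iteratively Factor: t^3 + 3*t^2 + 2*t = (t + 2)*(t^2 + t) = (t + 1)*(t + 2)*(t)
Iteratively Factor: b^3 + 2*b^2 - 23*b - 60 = (b - 5)*(b^2 + 7*b + 12) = (b - 5)*(b + 3)*(b + 4)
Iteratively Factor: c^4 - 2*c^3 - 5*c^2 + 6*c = (c)*(c^3 - 2*c^2 - 5*c + 6) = c*(c + 2)*(c^2 - 4*c + 3) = c*(c - 1)*(c + 2)*(c - 3)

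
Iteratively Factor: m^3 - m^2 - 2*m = (m - 2)*(m^2 + m) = m*(m - 2)*(m + 1)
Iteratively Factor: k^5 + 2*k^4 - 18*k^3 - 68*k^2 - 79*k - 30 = (k - 5)*(k^4 + 7*k^3 + 17*k^2 + 17*k + 6) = (k - 5)*(k + 1)*(k^3 + 6*k^2 + 11*k + 6) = (k - 5)*(k + 1)^2*(k^2 + 5*k + 6) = (k - 5)*(k + 1)^2*(k + 3)*(k + 2)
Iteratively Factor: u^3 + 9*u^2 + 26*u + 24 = (u + 3)*(u^2 + 6*u + 8) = (u + 2)*(u + 3)*(u + 4)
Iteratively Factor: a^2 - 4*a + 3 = (a - 1)*(a - 3)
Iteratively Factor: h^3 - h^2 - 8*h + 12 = (h + 3)*(h^2 - 4*h + 4) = (h - 2)*(h + 3)*(h - 2)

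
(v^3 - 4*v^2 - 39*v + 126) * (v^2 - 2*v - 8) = v^5 - 6*v^4 - 39*v^3 + 236*v^2 + 60*v - 1008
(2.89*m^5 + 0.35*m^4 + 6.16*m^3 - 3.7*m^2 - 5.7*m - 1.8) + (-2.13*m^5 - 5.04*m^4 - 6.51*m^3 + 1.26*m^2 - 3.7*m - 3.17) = 0.76*m^5 - 4.69*m^4 - 0.35*m^3 - 2.44*m^2 - 9.4*m - 4.97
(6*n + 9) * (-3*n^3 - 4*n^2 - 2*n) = -18*n^4 - 51*n^3 - 48*n^2 - 18*n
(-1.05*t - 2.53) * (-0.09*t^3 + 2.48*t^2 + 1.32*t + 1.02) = 0.0945*t^4 - 2.3763*t^3 - 7.6604*t^2 - 4.4106*t - 2.5806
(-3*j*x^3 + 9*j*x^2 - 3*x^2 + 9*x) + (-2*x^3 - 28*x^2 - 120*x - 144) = -3*j*x^3 + 9*j*x^2 - 2*x^3 - 31*x^2 - 111*x - 144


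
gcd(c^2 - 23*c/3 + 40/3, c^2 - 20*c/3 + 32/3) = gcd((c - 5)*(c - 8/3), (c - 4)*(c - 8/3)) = c - 8/3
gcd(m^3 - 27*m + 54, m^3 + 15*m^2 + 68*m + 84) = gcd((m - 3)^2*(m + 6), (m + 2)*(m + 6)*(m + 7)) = m + 6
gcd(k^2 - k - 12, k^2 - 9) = k + 3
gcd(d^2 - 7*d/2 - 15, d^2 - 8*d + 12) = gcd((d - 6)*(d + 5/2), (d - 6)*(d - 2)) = d - 6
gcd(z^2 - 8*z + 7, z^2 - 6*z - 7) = z - 7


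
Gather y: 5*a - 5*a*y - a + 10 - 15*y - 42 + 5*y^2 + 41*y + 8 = 4*a + 5*y^2 + y*(26 - 5*a) - 24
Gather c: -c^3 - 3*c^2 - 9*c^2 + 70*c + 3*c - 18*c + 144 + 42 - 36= -c^3 - 12*c^2 + 55*c + 150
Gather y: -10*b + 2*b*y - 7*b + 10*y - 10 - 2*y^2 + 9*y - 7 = -17*b - 2*y^2 + y*(2*b + 19) - 17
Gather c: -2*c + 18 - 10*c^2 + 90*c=-10*c^2 + 88*c + 18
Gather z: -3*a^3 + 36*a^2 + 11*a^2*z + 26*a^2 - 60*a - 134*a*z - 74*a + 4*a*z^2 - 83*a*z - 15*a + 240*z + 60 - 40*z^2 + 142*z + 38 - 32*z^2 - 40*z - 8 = -3*a^3 + 62*a^2 - 149*a + z^2*(4*a - 72) + z*(11*a^2 - 217*a + 342) + 90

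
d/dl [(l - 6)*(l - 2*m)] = 2*l - 2*m - 6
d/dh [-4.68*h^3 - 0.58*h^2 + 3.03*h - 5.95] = -14.04*h^2 - 1.16*h + 3.03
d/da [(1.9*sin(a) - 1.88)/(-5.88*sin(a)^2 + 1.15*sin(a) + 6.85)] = (11.172*sin(a)^2 - 22.1088*sin(a) + 15.177)*cos(a)/(34.5744*sin(a)^4 - 13.524*sin(a)^3 - 79.2335*sin(a)^2 + 15.755*sin(a) + 46.9225)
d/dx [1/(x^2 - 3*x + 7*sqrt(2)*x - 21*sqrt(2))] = (-2*x - 7*sqrt(2) + 3)/(x^2 - 3*x + 7*sqrt(2)*x - 21*sqrt(2))^2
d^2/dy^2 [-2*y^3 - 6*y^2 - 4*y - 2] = -12*y - 12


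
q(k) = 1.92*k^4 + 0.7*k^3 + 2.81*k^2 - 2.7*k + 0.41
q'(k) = 7.68*k^3 + 2.1*k^2 + 5.62*k - 2.7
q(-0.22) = 1.14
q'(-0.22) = -3.92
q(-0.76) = 4.42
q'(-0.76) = -9.13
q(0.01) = 0.38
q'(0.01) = -2.64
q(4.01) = 576.36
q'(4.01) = 548.82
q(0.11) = 0.15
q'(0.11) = -2.05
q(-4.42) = 739.60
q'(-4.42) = -649.69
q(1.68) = 22.42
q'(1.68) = 49.08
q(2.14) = 54.63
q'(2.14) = 94.21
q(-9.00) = 12339.14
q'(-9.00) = -5481.90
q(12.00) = 41395.37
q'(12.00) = 13638.18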